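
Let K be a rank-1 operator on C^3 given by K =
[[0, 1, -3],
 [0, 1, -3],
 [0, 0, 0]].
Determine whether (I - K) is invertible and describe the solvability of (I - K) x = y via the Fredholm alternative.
(I - K) is singular (det(I - K) = 0, i.e. 1 ∈ sigma(K)). (I - K) x = y is solvable iff y ⊥ ker((I - K)^*) = span{(0, 1, -3)}, i.e. iff y_2 - 3y_3 = 0. When solvable, the solutions are x = y + c·(1, 1, 0), c arbitrary (ker(I - K) = span{(1, 1, 0)}, dimension 1).

K has rank 1, so it is an outer product K = u v^T: every row of K is a multiple of one row vector. Reading off the entries, u = (1, 1, 0) and v = (0, 1, -3) (row i of K equals u_i·v^T). A rank-one matrix u v^T satisfies K u = u (v·u) and kills the (2)-dimensional subspace v^⊥, so its characteristic polynomial is lambda^2 (lambda - v·u) with v·u = tr K = 1. Hence the eigenvalues of I - K are 1 (multiplicity 2) and 1 - (1) = 0, so det(I - K) = 0. (Direct check: I - K =
[[1, -1, 3],
 [0, 0, 3],
 [0, 0, 1]]
has determinant 0.) So 1 is an eigenvalue of K and (I - K) is not invertible. The finite-dimensional Fredholm alternative says: either (I - K) is invertible, or ker(I - K) ≠ {0} and then range(I - K) = ker((I - K)^*)^⊥, with dim ker(I - K) = dim ker((I - K)^*). We are in the second case, so we need both kernels. Kernel of I - K: (I - K) u = u - u (v·u) = u - u = 0, so ker(I - K) = span{u} = span{(1, 1, 0)} (it is exactly 1-dimensional because rank(I - K) = 2). Kernel of the adjoint: K is real, so (I - K)^* = I - K^T = I - v u^T, and (I - v u^T) v = v - v (u·v) = 0; hence ker((I - K)^*) = span{v} = span{(0, 1, -3)}. Therefore (I - K) x = y is solvable iff <y, v> = 0, i.e. iff y_2 - 3y_3 = 0. When this holds, K y = u (v·y) = 0, so (I - K) y = y and x = y is a particular solution; the full solution set is the line x = y + c·u = y + c·(1, 1, 0), c ∈ C.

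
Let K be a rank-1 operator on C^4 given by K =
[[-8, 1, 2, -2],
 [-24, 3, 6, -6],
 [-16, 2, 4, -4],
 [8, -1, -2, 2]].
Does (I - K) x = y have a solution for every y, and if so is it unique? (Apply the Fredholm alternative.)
(I - K) is singular (det(I - K) = 0, i.e. 1 ∈ sigma(K)). (I - K) x = y is solvable iff y ⊥ ker((I - K)^*) = span{(-8, 1, 2, -2)}, i.e. iff -8y_1 + y_2 + 2y_3 - 2y_4 = 0. When solvable, the solutions are x = y + c·(1, 3, 2, -1), c arbitrary (ker(I - K) = span{(1, 3, 2, -1)}, dimension 1).

K has rank 1, so it is an outer product K = u v^T: every row of K is a multiple of one row vector. Reading off the entries, u = (1, 3, 2, -1) and v = (-8, 1, 2, -2) (row i of K equals u_i·v^T). A rank-one matrix u v^T satisfies K u = u (v·u) and kills the (3)-dimensional subspace v^⊥, so its characteristic polynomial is lambda^3 (lambda - v·u) with v·u = tr K = 1. Hence the eigenvalues of I - K are 1 (multiplicity 3) and 1 - (1) = 0, so det(I - K) = 0. (Direct check: I - K =
[[9, -1, -2, 2],
 [24, -2, -6, 6],
 [16, -2, -3, 4],
 [-8, 1, 2, -1]]
has determinant 0.) So 1 is an eigenvalue of K and (I - K) is not invertible. The finite-dimensional Fredholm alternative says: either (I - K) is invertible, or ker(I - K) ≠ {0} and then range(I - K) = ker((I - K)^*)^⊥, with dim ker(I - K) = dim ker((I - K)^*). We are in the second case, so we need both kernels. Kernel of I - K: (I - K) u = u - u (v·u) = u - u = 0, so ker(I - K) = span{u} = span{(1, 3, 2, -1)} (it is exactly 1-dimensional because rank(I - K) = 3). Kernel of the adjoint: K is real, so (I - K)^* = I - K^T = I - v u^T, and (I - v u^T) v = v - v (u·v) = 0; hence ker((I - K)^*) = span{v} = span{(-8, 1, 2, -2)}. Therefore (I - K) x = y is solvable iff <y, v> = 0, i.e. iff -8y_1 + y_2 + 2y_3 - 2y_4 = 0. When this holds, K y = u (v·y) = 0, so (I - K) y = y and x = y is a particular solution; the full solution set is the line x = y + c·u = y + c·(1, 3, 2, -1), c ∈ C.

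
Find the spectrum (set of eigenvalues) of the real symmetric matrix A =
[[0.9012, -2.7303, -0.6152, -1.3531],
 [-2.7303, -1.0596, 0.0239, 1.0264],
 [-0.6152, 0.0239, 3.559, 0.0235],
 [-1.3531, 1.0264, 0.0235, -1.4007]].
sigma(A) ≈ {-3, -2, 3, 4}

A is real symmetric, so its spectrum consists of real eigenvalues. Expanding the characteristic polynomial of the displayed matrix gives
  det(λ I - A) = p(λ) = λ^4 + (-2)λ^3 + (-17)λ^2 + (18)λ + (72.0026).
Solving p(λ) = 0 yields eigenvalues ≈ -3, -2, 3, 4. (A is shown rounded to 4 decimals, so these recover the underlying integer eigenvalues to within that precision.)
Verification: the trace of A = 2 equals the sum of eigenvalues 2, and det(A) ≈ 72.0026 matches the eigenvalue product 72.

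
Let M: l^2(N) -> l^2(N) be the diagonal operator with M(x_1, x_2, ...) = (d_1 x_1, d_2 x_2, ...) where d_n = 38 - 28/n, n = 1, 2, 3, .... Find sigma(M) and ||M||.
sigma(M) = {38 - 28/n : n ≥ 1} ∪ {38}; ||M|| = 38

A bounded diagonal operator on l^2 with diagonal entries d_n has spectrum equal to the closure of {d_n : n ≥ 1}: every d_n is an eigenvalue (with eigenvector e_n), so {d_n} ⊂ sigma(M); the spectrum is closed, so its closure is too; and for lambda not in the closure, (M - lambda I) has bounded inverse (the diagonal entries 1/(d_n - lambda) are bounded). For our sequence d_n = 38 - 28/n, n = 1, 2, 3, ...:
  - {d_n} = {38 - 28/n : n ≥ 1}; the only limit point is 38
  - closure = {38 - 28/n : n ≥ 1} ∪ {38}
For the norm: a diagonal operator has ||M|| = sup_n |d_n|. Here d_n = 38 - 28/n increases monotonically from d_1 = 10 toward 38, with all terms in [10, 38); so sup_n |d_n| = 38 (the supremum is the limit, not attained). So ||M|| = 38.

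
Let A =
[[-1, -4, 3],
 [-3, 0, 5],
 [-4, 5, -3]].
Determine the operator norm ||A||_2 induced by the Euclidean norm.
||A||_2 ≈ 8.3771 (= sqrt(largest eigenvalue of A^T A))

||A||_2 = sigma_max(A) = sqrt(lambda_max(A^T A)). Form the symmetric matrix M = A^T A =
[[26, -16, -6],
 [-16, 41, -27],
 [-6, -27, 43]].
Its characteristic polynomial (trace, sum of principal 2x2 minors, determinant of M give the coefficients) is
  p(λ) = det(λ I - M) = λ^3 - 110λ^2 + 2926λ - 9216.
No integer candidate from the rational root theorem (±divisors of 9216) is a root, so the roots are irrational. The cubic discriminant is Δ = 5423836464 > 0, so there are three distinct real roots. p(3) = -1401 and p(4) = 792 have opposite signs, so a root lies in (3, 4); Newton's method refines it to λ ≈ 3.6283. p(36) = 216 and p(37) = -891 have opposite signs, so a root lies in (36, 37); Newton's method refines it to λ ≈ 36.1952. p(70) = -396 and p(71) = 1931 have opposite signs, so a root lies in (70, 71); Newton's method refines it to λ ≈ 70.1765. Check (Vieta): the three roots sum to 110, matching tr M = 110.
So the eigenvalues of A^T A are ≈ 3.6283, 36.1952, 70.1765 (all ≥ 0, as they must be for A^T A). The largest is λ_max ≈ 70.1765, hence ||A||_2 = sqrt(λ_max) ≈ 8.3771.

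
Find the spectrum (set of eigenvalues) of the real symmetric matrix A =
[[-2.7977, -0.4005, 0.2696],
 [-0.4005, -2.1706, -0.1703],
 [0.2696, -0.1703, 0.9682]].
sigma(A) ≈ {-3, -2, 1}

A is real symmetric, so its spectrum consists of real eigenvalues. Expanding the characteristic polynomial of the displayed matrix gives
  det(λ I - A) = p(λ) = λ^3 + (4)λ^2 + (1)λ + (-6).
Solving p(λ) = 0 yields eigenvalues ≈ -3, -2, 1. (A is shown rounded to 4 decimals, so these recover the underlying integer eigenvalues to within that precision.)
Verification: the trace of A = -4 equals the sum of eigenvalues -4, and det(A) ≈ 6.0000 matches the eigenvalue product 6.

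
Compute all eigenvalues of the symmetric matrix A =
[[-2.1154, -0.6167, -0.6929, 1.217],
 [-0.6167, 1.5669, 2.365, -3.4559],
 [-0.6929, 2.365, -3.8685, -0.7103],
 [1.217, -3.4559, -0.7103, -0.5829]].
sigma(A) ≈ {-5, -3, -2, 5}

A is real symmetric, so its spectrum consists of real eigenvalues. Expanding the characteristic polynomial of the displayed matrix gives
  det(λ I - A) = p(λ) = λ^4 + (5)λ^3 + (-19)λ^2 + (-125)λ + (-150).
Solving p(λ) = 0 yields eigenvalues ≈ -5, -3, -2, 5. (A is shown rounded to 4 decimals, so these recover the underlying integer eigenvalues to within that precision.)
Verification: the trace of A = -5 equals the sum of eigenvalues -5, and det(A) ≈ -150.0009 matches the eigenvalue product -150.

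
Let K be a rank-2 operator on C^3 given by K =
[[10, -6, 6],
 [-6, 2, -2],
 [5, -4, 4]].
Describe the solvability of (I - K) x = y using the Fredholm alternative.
(I - K) is invertible (det(I - K) = -21 ≠ 0), so for every y in C^3 the equation (I - K) x = y has a unique solution.

K has rank 2 and factors as K = U V^T = u1 v1^T + u2 v2^T with u1 = (-3, 1, -2), v1 = (-3, 2, -2), u2 = (-1, 3, 1), v2 = (-1, 0, 0) (multiplying out reproduces the displayed K). The nonzero eigenvalues of U V^T coincide with those of the 2 x 2 matrix G = V^T U = [[v1·u1, v1·u2], [v2·u1, v2·u2]] = [[15, 7], [3, 1]], and by the Sylvester determinant identity det(I_3 - U V^T) = det(I_2 - V^T U) = det([[-14, -7], [-3, 0]]) = (-14)(0) - (-7)(-3) = -21. (Direct check: I - K =
[[-9, 6, -6],
 [6, -1, 2],
 [-5, 4, -3]]
has determinant -21.) The finite-dimensional Fredholm alternative says: either (I - K) is invertible, or ker(I - K) ≠ {0} and then range(I - K) = ker((I - K)^*)^⊥, with dim ker(I - K) = dim ker((I - K)^*). Since det(I - K) ≠ 0, 1 is not an eigenvalue of K and ker(I - K) = {0}, so we are in the first case: for every y there is a unique x = (I - K)^(-1) y. (Explicitly, by the Woodbury identity, (I - U V^T)^(-1) = I + U (I_2 - G)^(-1) V^T.)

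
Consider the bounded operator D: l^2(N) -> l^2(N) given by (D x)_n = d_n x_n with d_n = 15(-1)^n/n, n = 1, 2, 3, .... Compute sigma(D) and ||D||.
sigma(D) = {15(-1)^n/n : n ≥ 1} ∪ {0}; ||D|| = 15

A bounded diagonal operator on l^2 with diagonal entries d_n has spectrum equal to the closure of {d_n : n ≥ 1}: every d_n is an eigenvalue (with eigenvector e_n), so {d_n} ⊂ sigma(D); the spectrum is closed, so its closure is too; and for lambda not in the closure, (D - lambda I) has bounded inverse (the diagonal entries 1/(d_n - lambda) are bounded). For our sequence d_n = 15(-1)^n/n, n = 1, 2, 3, ...:
  - {d_n} = {15(-1)^n/n : n ≥ 1}; the only limit point is 0
  - closure = {15(-1)^n/n : n ≥ 1} ∪ {0}
For the norm: a diagonal operator has ||D|| = sup_n |d_n|. Here |d_n| = 15/n is decreasing, so sup_n |d_n| = |d_1| = 15. So ||D|| = 15.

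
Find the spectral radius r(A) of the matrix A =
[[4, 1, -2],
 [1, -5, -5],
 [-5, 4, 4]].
r(A) ≈ 6.6671

The eigenvalues of A are the roots of its characteristic polynomial. With M = A (coefficients from the trace, the sum of principal 2x2 minors, and det A):
  p(λ) = det(λ I - M) = λ^3 - 3λ^2 - 15λ - 63.
No integer candidate from the rational root theorem (±divisors of 63) is a root, so the roots are irrational. The cubic discriminant is Δ = -149472 < 0, so there is one real root and a complex-conjugate pair. p(6) = -45 and p(7) = 28 have opposite signs, so a root lies in (6, 7); Newton's method refines it to λ ≈ 6.6671. Dividing out (λ - (6.6671)) leaves approximately λ^2 + 3.6671λ + 9.4493. For λ^2 + 3.6671λ + 9.4493 the discriminant is -24.3494. It is negative, so the remaining roots are the complex-conjugate pair λ ≈ -1.8336 ± 2.4673i. Their product equals the constant term, so |λ|^2 ≈ 9.4493 and |λ| ≈ 3.074.
Thus the eigenvalues (to 4 decimals) are 6.6671 (modulus 6.6671); -1.8336 ± 2.4673i (modulus 3.074). The spectral radius is the largest modulus: r(A) ≈ 6.6671. (Cross-check: r(A) ≤ ||A||_2 ≈ 10.2854; equality holds whenever A is normal, though it can also hold for some non-normal A.)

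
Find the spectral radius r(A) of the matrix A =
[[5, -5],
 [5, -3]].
r(A) = sqrt(10) ≈ 3.1623

The eigenvalues of A are the roots of its characteristic polynomial. With M = A (coefficients from the trace and determinant):
  p(λ) = det(λ I - M) = λ^2 - 2λ + 10.
For λ^2 - 2λ + 10 the discriminant is -36. It is negative, so the roots are the complex-conjugate pair λ = 1 ± (sqrt(36)/2) i ≈ 1 ± 3i. For a conjugate pair the product of the roots equals the constant term, so |λ|^2 = 10 and |λ| = sqrt(10) ≈ 3.1623.
Thus the eigenvalues (to 4 decimals) are 1 ± 3i (modulus 3.1623). The spectral radius is the largest modulus: r(A) = sqrt(10) ≈ 3.1623. (Cross-check: r(A) ≤ ||A||_2 ≈ 9.099; equality holds whenever A is normal, though it can also hold for some non-normal A.)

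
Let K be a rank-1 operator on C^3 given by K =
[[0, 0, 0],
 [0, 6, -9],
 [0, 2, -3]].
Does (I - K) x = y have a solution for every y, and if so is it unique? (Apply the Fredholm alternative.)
(I - K) is invertible (det(I - K) = -2 ≠ 0), so for every y in C^3 the equation (I - K) x = y has a unique solution.

K has rank 1, so it is an outer product K = u v^T: every row of K is a multiple of one row vector. Reading off the entries, u = (0, -3, -1) and v = (0, -2, 3) (row i of K equals u_i·v^T). A rank-one matrix u v^T satisfies K u = u (v·u) and kills the (2)-dimensional subspace v^⊥, so its characteristic polynomial is lambda^2 (lambda - v·u) with v·u = tr K = 3. Hence the eigenvalues of I - K are 1 (multiplicity 2) and 1 - (3) = -2, so det(I - K) = -2. (Direct check: I - K =
[[1, 0, 0],
 [0, -5, 9],
 [0, -2, 4]]
has determinant -2.) The finite-dimensional Fredholm alternative says: either (I - K) is invertible, or ker(I - K) ≠ {0} and then range(I - K) = ker((I - K)^*)^⊥, with dim ker(I - K) = dim ker((I - K)^*). Since det(I - K) ≠ 0, 1 is not an eigenvalue of K and ker(I - K) = {0}, so we are in the first case: for every y there is a unique x = (I - K)^(-1) y. Explicitly, by the Sherman–Morrison formula, (I - u v^T)^(-1) = I + u v^T/(1 - v·u), i.e. (I - K)^(-1) = I + K/(-2).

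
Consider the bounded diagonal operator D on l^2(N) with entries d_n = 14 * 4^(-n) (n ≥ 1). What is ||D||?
||D|| = 7/2 (attained at n = 1)

For D diagonal, ||D|| = sup_n |d_n|. The sequence d_n = 14 * 4^(-n) is positive and strictly decreasing (ratio 4^(-1) < 1), so the supremum is d_1 = 14/4 = 7/2. Hence ||D|| = 7/2.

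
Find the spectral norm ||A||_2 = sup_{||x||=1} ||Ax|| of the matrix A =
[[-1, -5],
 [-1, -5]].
||A||_2 = sqrt(52) ≈ 7.2111 (= sqrt(largest eigenvalue of A^T A))

||A||_2 = sigma_max(A) = sqrt(lambda_max(A^T A)). Form the symmetric matrix M = A^T A =
[[2, 10],
 [10, 50]].
Its characteristic polynomial (trace, determinant of M give the coefficients) is
  p(λ) = det(λ I - M) = λ^2 - 52λ.
For λ^2 - 52λ the discriminant is 2704. It is a perfect square (52^2), so the roots are rational: λ = (52 ± 52)/2 = 52, 0.
So the eigenvalues of A^T A are ≈ 0, 52 (all ≥ 0, as they must be for A^T A). The largest is λ_max = 52, hence ||A||_2 = sqrt(λ_max) = sqrt(52) ≈ 7.2111.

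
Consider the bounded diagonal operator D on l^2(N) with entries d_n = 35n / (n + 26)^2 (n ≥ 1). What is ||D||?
||D|| = 35/104 (attained at n = 26)

For D diagonal, ||D|| = sup_n |d_n|. Treat f(x) = 35x / (x + 26)^2 for real x > 0. By the quotient rule, f'(x) = 35(26 - x)/(x + 26)^3, which is positive for x < 26 and negative for x > 26. So f has a unique maximum at x = 26, and since 26 is a positive integer, the supremum over n ≥ 1 is attained at n = 26: d_26 = 35·26/(26 + 26)^2 = 35·26/2704 = 35/104. Hence ||D|| = 35/104.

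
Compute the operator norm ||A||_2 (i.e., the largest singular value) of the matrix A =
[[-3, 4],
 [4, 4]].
||A||_2 = sqrt((57 + sqrt(113))/2) ≈ 5.8151 (= sqrt(largest eigenvalue of A^T A))

||A||_2 = sigma_max(A) = sqrt(lambda_max(A^T A)). Form the symmetric matrix M = A^T A =
[[25, 4],
 [4, 32]].
Its characteristic polynomial (trace, determinant of M give the coefficients) is
  p(λ) = det(λ I - M) = λ^2 - 57λ + 784.
For λ^2 - 57λ + 784 the discriminant is 113. It is nonnegative but not a perfect square, so the roots are real and irrational: λ = (57 ± sqrt(113))/2 ≈ 33.8151, 23.1849.
So the eigenvalues of A^T A are ≈ 23.1849, 33.8151 (all ≥ 0, as they must be for A^T A). The largest is λ_max = (57 + sqrt(113))/2 ≈ 33.8151, hence ||A||_2 = sqrt(λ_max) = sqrt((57 + sqrt(113))/2) ≈ 5.8151.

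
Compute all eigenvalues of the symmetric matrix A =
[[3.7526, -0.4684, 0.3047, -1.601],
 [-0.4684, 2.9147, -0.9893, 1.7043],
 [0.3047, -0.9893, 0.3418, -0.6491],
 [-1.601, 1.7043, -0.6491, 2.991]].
sigma(A) ≈ {0, 1, 3, 6}

A is real symmetric, so its spectrum consists of real eigenvalues. Expanding the characteristic polynomial of the displayed matrix gives
  det(λ I - A) = p(λ) = λ^4 + (-10)λ^3 + (27)λ^2 + (-18.0015)λ + (0).
Solving p(λ) = 0 yields eigenvalues ≈ 0, 1, 3, 6. (A is shown rounded to 4 decimals, so these recover the underlying integer eigenvalues to within that precision.)
Verification: the trace of A = 10 equals the sum of eigenvalues 10, and det(A) ≈ 0.0004 matches the eigenvalue product 0.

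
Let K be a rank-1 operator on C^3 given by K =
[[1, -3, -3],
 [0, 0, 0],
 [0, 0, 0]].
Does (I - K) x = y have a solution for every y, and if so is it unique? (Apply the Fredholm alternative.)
(I - K) is singular (det(I - K) = 0, i.e. 1 ∈ sigma(K)). (I - K) x = y is solvable iff y ⊥ ker((I - K)^*) = span{(1, -3, -3)}, i.e. iff y_1 - 3y_2 - 3y_3 = 0. When solvable, the solutions are x = y + c·(1, 0, 0), c arbitrary (ker(I - K) = span{(1, 0, 0)}, dimension 1).

K has rank 1, so it is an outer product K = u v^T: every row of K is a multiple of one row vector. Reading off the entries, u = (1, 0, 0) and v = (1, -3, -3) (row i of K equals u_i·v^T). A rank-one matrix u v^T satisfies K u = u (v·u) and kills the (2)-dimensional subspace v^⊥, so its characteristic polynomial is lambda^2 (lambda - v·u) with v·u = tr K = 1. Hence the eigenvalues of I - K are 1 (multiplicity 2) and 1 - (1) = 0, so det(I - K) = 0. (Direct check: I - K =
[[0, 3, 3],
 [0, 1, 0],
 [0, 0, 1]]
has determinant 0.) So 1 is an eigenvalue of K and (I - K) is not invertible. The finite-dimensional Fredholm alternative says: either (I - K) is invertible, or ker(I - K) ≠ {0} and then range(I - K) = ker((I - K)^*)^⊥, with dim ker(I - K) = dim ker((I - K)^*). We are in the second case, so we need both kernels. Kernel of I - K: (I - K) u = u - u (v·u) = u - u = 0, so ker(I - K) = span{u} = span{(1, 0, 0)} (it is exactly 1-dimensional because rank(I - K) = 2). Kernel of the adjoint: K is real, so (I - K)^* = I - K^T = I - v u^T, and (I - v u^T) v = v - v (u·v) = 0; hence ker((I - K)^*) = span{v} = span{(1, -3, -3)}. Therefore (I - K) x = y is solvable iff <y, v> = 0, i.e. iff y_1 - 3y_2 - 3y_3 = 0. When this holds, K y = u (v·y) = 0, so (I - K) y = y and x = y is a particular solution; the full solution set is the line x = y + c·u = y + c·(1, 0, 0), c ∈ C.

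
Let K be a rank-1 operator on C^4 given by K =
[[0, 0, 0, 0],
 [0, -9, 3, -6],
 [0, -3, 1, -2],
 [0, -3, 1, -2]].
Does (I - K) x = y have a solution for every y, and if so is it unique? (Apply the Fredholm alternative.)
(I - K) is invertible (det(I - K) = 11 ≠ 0), so for every y in C^4 the equation (I - K) x = y has a unique solution.

K has rank 1, so it is an outer product K = u v^T: every row of K is a multiple of one row vector. Reading off the entries, u = (0, 3, 1, 1) and v = (0, -3, 1, -2) (row i of K equals u_i·v^T). A rank-one matrix u v^T satisfies K u = u (v·u) and kills the (3)-dimensional subspace v^⊥, so its characteristic polynomial is lambda^3 (lambda - v·u) with v·u = tr K = -10. Hence the eigenvalues of I - K are 1 (multiplicity 3) and 1 - (-10) = 11, so det(I - K) = 11. (Direct check: I - K =
[[1, 0, 0, 0],
 [0, 10, -3, 6],
 [0, 3, 0, 2],
 [0, 3, -1, 3]]
has determinant 11.) The finite-dimensional Fredholm alternative says: either (I - K) is invertible, or ker(I - K) ≠ {0} and then range(I - K) = ker((I - K)^*)^⊥, with dim ker(I - K) = dim ker((I - K)^*). Since det(I - K) ≠ 0, 1 is not an eigenvalue of K and ker(I - K) = {0}, so we are in the first case: for every y there is a unique x = (I - K)^(-1) y. Explicitly, by the Sherman–Morrison formula, (I - u v^T)^(-1) = I + u v^T/(1 - v·u), i.e. (I - K)^(-1) = I + K/(11).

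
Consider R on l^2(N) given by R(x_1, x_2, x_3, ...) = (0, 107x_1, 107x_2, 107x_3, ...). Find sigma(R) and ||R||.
sigma(R) = closed disk {z in C : |z| ≤ 107}; ||R|| = 107

Note R = 107·U where U is the unit right shift (U x)_k = x_{k-1} (with x_0 := 0); so ||R|| = 107||U|| and sigma(R) = 107·sigma(U). ||R x||^2 = sum_{k≥1} |107x_k|^2 = 11449||x||^2, so ||R|| = 107 and sigma(R) ⊂ {|z| ≤ 107}. For any |lambda| < 107, the equation (R - lambda I) x = 0 forces x_1 = 0, then 107x_k = lambda x_{k+1} ⇒ x = 0, so R has no eigenvalues. But (R - lambda I) is not surjective for |lambda| < 107: solving (R - lambda I) x = e_1 would require x_n proportional to (lambda/107)^(-n), which is not in l^2. So every |lambda| < 107 lies in the residual spectrum. The boundary |lambda| = 107 is in the approximate point spectrum (the spectrum is closed). Hence sigma(R) is the closed disk of radius 107.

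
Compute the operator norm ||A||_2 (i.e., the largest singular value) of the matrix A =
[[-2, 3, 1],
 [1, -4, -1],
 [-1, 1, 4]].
||A||_2 ≈ 6.2345 (= sqrt(largest eigenvalue of A^T A))

||A||_2 = sigma_max(A) = sqrt(lambda_max(A^T A)). Form the symmetric matrix M = A^T A =
[[6, -11, -7],
 [-11, 26, 11],
 [-7, 11, 18]].
Its characteristic polynomial (trace, sum of principal 2x2 minors, determinant of M give the coefficients) is
  p(λ) = det(λ I - M) = λ^3 - 50λ^2 + 441λ - 324.
No integer candidate from the rational root theorem (±divisors of 324) is a root, so the roots are irrational. The cubic discriminant is Δ = 106899264 > 0, so there are three distinct real roots. p(0) = -324 and p(1) = 68 have opposite signs, so a root lies in (0, 1); Newton's method refines it to λ ≈ 0.8074. p(10) = 86 and p(11) = -192 have opposite signs, so a root lies in (10, 11); Newton's method refines it to λ ≈ 10.3241. p(38) = -894 and p(39) = 144 have opposite signs, so a root lies in (38, 39); Newton's method refines it to λ ≈ 38.8685. Check (Vieta): the three roots sum to 50, matching tr M = 50.
So the eigenvalues of A^T A are ≈ 0.8074, 10.3241, 38.8685 (all ≥ 0, as they must be for A^T A). The largest is λ_max ≈ 38.8685, hence ||A||_2 = sqrt(λ_max) ≈ 6.2345.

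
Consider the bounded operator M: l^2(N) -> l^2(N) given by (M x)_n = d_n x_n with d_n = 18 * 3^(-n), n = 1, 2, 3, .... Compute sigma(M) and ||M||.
sigma(M) = {18 * 3^(-n) : n ≥ 1} ∪ {0}; ||M|| = 6

A bounded diagonal operator on l^2 with diagonal entries d_n has spectrum equal to the closure of {d_n : n ≥ 1}: every d_n is an eigenvalue (with eigenvector e_n), so {d_n} ⊂ sigma(M); the spectrum is closed, so its closure is too; and for lambda not in the closure, (M - lambda I) has bounded inverse (the diagonal entries 1/(d_n - lambda) are bounded). For our sequence d_n = 18 * 3^(-n), n = 1, 2, 3, ...:
  - {d_n} = {18 * 3^(-n) : n ≥ 1}; the only limit point is 0
  - closure = {18 * 3^(-n) : n ≥ 1} ∪ {0}
For the norm: a diagonal operator has ||M|| = sup_n |d_n|. Here d_n = 18 * 3^(-n) is positive and decreasing, so sup_n |d_n| = d_1 = 18/3 = 6. So ||M|| = 6.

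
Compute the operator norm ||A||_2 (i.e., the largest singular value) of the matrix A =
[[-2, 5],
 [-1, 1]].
||A||_2 = sqrt((31 + sqrt(925))/2) ≈ 5.5414 (= sqrt(largest eigenvalue of A^T A))

||A||_2 = sigma_max(A) = sqrt(lambda_max(A^T A)). Form the symmetric matrix M = A^T A =
[[5, -11],
 [-11, 26]].
Its characteristic polynomial (trace, determinant of M give the coefficients) is
  p(λ) = det(λ I - M) = λ^2 - 31λ + 9.
For λ^2 - 31λ + 9 the discriminant is 925. It is nonnegative but not a perfect square, so the roots are real and irrational: λ = (31 ± sqrt(925))/2 ≈ 30.7069, 0.2931.
So the eigenvalues of A^T A are ≈ 0.2931, 30.7069 (all ≥ 0, as they must be for A^T A). The largest is λ_max = (31 + sqrt(925))/2 ≈ 30.7069, hence ||A||_2 = sqrt(λ_max) = sqrt((31 + sqrt(925))/2) ≈ 5.5414.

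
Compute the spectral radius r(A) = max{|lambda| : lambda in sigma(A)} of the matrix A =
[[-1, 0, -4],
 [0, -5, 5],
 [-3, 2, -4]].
r(A) ≈ 8.4789

The eigenvalues of A are the roots of its characteristic polynomial. With M = A (coefficients from the trace, the sum of principal 2x2 minors, and det A):
  p(λ) = det(λ I - M) = λ^3 + 10λ^2 + 7λ - 50.
No integer candidate from the rational root theorem (±divisors of 50) is a root, so the roots are irrational. The cubic discriminant is Δ = 73028 > 0, so there are three distinct real roots. p(-9) = -32 and p(-8) = 22 have opposite signs, so a root lies in (-9, -8); Newton's method refines it to λ ≈ -8.4789. p(-4) = 18 and p(-3) = -8 have opposite signs, so a root lies in (-4, -3); Newton's method refines it to λ ≈ -3.3052. p(1) = -32 and p(2) = 12 have opposite signs, so a root lies in (1, 2); Newton's method refines it to λ ≈ 1.7841. Check (Vieta): the three roots sum to -10, matching tr M = -10.
Thus the eigenvalues (to 4 decimals) are -8.4789 (modulus 8.4789); -3.3052 (modulus 3.3052); 1.7841 (modulus 1.7841). The spectral radius is the largest modulus: r(A) ≈ 8.4789. (Cross-check: r(A) ≤ ||A||_2 ≈ 9.0925; equality holds whenever A is normal, though it can also hold for some non-normal A.)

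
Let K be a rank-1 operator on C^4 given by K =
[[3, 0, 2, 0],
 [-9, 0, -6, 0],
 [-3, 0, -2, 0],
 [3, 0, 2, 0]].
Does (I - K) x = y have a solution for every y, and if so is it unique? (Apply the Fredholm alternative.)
(I - K) is singular (det(I - K) = 0, i.e. 1 ∈ sigma(K)). (I - K) x = y is solvable iff y ⊥ ker((I - K)^*) = span{(3, 0, 2, 0)}, i.e. iff 3y_1 + 2y_3 = 0. When solvable, the solutions are x = y + c·(1, -3, -1, 1), c arbitrary (ker(I - K) = span{(1, -3, -1, 1)}, dimension 1).

K has rank 1, so it is an outer product K = u v^T: every row of K is a multiple of one row vector. Reading off the entries, u = (1, -3, -1, 1) and v = (3, 0, 2, 0) (row i of K equals u_i·v^T). A rank-one matrix u v^T satisfies K u = u (v·u) and kills the (3)-dimensional subspace v^⊥, so its characteristic polynomial is lambda^3 (lambda - v·u) with v·u = tr K = 1. Hence the eigenvalues of I - K are 1 (multiplicity 3) and 1 - (1) = 0, so det(I - K) = 0. (Direct check: I - K =
[[-2, 0, -2, 0],
 [9, 1, 6, 0],
 [3, 0, 3, 0],
 [-3, 0, -2, 1]]
has determinant 0.) So 1 is an eigenvalue of K and (I - K) is not invertible. The finite-dimensional Fredholm alternative says: either (I - K) is invertible, or ker(I - K) ≠ {0} and then range(I - K) = ker((I - K)^*)^⊥, with dim ker(I - K) = dim ker((I - K)^*). We are in the second case, so we need both kernels. Kernel of I - K: (I - K) u = u - u (v·u) = u - u = 0, so ker(I - K) = span{u} = span{(1, -3, -1, 1)} (it is exactly 1-dimensional because rank(I - K) = 3). Kernel of the adjoint: K is real, so (I - K)^* = I - K^T = I - v u^T, and (I - v u^T) v = v - v (u·v) = 0; hence ker((I - K)^*) = span{v} = span{(3, 0, 2, 0)}. Therefore (I - K) x = y is solvable iff <y, v> = 0, i.e. iff 3y_1 + 2y_3 = 0. When this holds, K y = u (v·y) = 0, so (I - K) y = y and x = y is a particular solution; the full solution set is the line x = y + c·u = y + c·(1, -3, -1, 1), c ∈ C.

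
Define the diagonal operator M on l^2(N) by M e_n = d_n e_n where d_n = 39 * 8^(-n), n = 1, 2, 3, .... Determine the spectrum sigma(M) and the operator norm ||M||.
sigma(M) = {39 * 8^(-n) : n ≥ 1} ∪ {0}; ||M|| = 39/8

A bounded diagonal operator on l^2 with diagonal entries d_n has spectrum equal to the closure of {d_n : n ≥ 1}: every d_n is an eigenvalue (with eigenvector e_n), so {d_n} ⊂ sigma(M); the spectrum is closed, so its closure is too; and for lambda not in the closure, (M - lambda I) has bounded inverse (the diagonal entries 1/(d_n - lambda) are bounded). For our sequence d_n = 39 * 8^(-n), n = 1, 2, 3, ...:
  - {d_n} = {39 * 8^(-n) : n ≥ 1}; the only limit point is 0
  - closure = {39 * 8^(-n) : n ≥ 1} ∪ {0}
For the norm: a diagonal operator has ||M|| = sup_n |d_n|. Here d_n = 39 * 8^(-n) is positive and decreasing, so sup_n |d_n| = d_1 = 39/8. So ||M|| = 39/8.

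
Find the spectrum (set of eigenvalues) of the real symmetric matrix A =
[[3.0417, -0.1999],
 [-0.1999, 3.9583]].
sigma(A) ≈ {3, 4}

A is real symmetric, so its spectrum consists of real eigenvalues. Expanding the characteristic polynomial of the displayed matrix gives
  det(λ I - A) = p(λ) = λ^2 + (-7)λ + (12).
Solving p(λ) = 0 yields eigenvalues ≈ 3, 4. (A is shown rounded to 4 decimals, so these recover the underlying integer eigenvalues to within that precision.)
Verification: the trace of A = 7 equals the sum of eigenvalues 7, and det(A) ≈ 12.0000 matches the eigenvalue product 12.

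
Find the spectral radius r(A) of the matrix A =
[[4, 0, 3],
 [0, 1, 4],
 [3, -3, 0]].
r(A) ≈ 5.1204

The eigenvalues of A are the roots of its characteristic polynomial. With M = A (coefficients from the trace, the sum of principal 2x2 minors, and det A):
  p(λ) = det(λ I - M) = λ^3 - 5λ^2 + 7λ - 39.
No integer candidate from the rational root theorem (±divisors of 39) is a root, so the roots are irrational. The cubic discriminant is Δ = -36144 < 0, so there is one real root and a complex-conjugate pair. p(5) = -4 and p(6) = 39 have opposite signs, so a root lies in (5, 6); Newton's method refines it to λ ≈ 5.1204. Dividing out (λ - (5.1204)) leaves approximately λ^2 + 0.1204λ + 7.6166. For λ^2 + 0.1204λ + 7.6166 the discriminant is -30.4518. It is negative, so the remaining roots are the complex-conjugate pair λ ≈ -0.0602 ± 2.7592i. Their product equals the constant term, so |λ|^2 ≈ 7.6166 and |λ| ≈ 2.7598.
Thus the eigenvalues (to 4 decimals) are 5.1204 (modulus 5.1204); -0.0602 ± 2.7592i (modulus 2.7598). The spectral radius is the largest modulus: r(A) ≈ 5.1204. (Cross-check: r(A) ≤ ||A||_2 ≈ 6.1253; equality holds whenever A is normal, though it can also hold for some non-normal A.)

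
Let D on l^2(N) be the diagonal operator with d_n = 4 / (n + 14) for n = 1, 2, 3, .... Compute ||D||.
||D|| = 4/15 (attained at n = 1)

For D diagonal, ||D|| = sup_n |d_n| = sup_n 4/(n + 14). This is positive and strictly decreasing in n, so the supremum is attained at n = 1: d_1 = 4/(1 + 14) = 4/15. Hence ||D|| = 4/15.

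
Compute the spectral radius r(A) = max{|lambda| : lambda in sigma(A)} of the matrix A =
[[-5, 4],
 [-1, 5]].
r(A) = sqrt(84)/2 ≈ 4.5826

The eigenvalues of A are the roots of its characteristic polynomial. With M = A (coefficients from the trace and determinant):
  p(λ) = det(λ I - M) = λ^2 - 21.
For λ^2 - 21 the discriminant is 84. It is nonnegative but not a perfect square, so the roots are real and irrational: λ = ± sqrt(84)/2 ≈ 4.5826, -4.5826.
Thus the eigenvalues (to 4 decimals) are 4.5826 (modulus 4.5826); -4.5826 (modulus 4.5826). The spectral radius is the largest modulus: r(A) = sqrt(84)/2 ≈ 4.5826. (Cross-check: r(A) ≤ ||A||_2 ≈ 7.7202; equality holds whenever A is normal, though it can also hold for some non-normal A.)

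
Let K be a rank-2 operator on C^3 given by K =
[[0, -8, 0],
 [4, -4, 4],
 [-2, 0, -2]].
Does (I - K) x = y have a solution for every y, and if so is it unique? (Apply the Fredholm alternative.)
(I - K) is invertible (det(I - K) = 47 ≠ 0), so for every y in C^3 the equation (I - K) x = y has a unique solution.

K has rank 2 and factors as K = U V^T = u1 v1^T + u2 v2^T with u1 = (2, 3, -1), v1 = (1, -2, 1), u2 = (2, -1, 1), v2 = (-1, -2, -1) (multiplying out reproduces the displayed K). The nonzero eigenvalues of U V^T coincide with those of the 2 x 2 matrix G = V^T U = [[v1·u1, v1·u2], [v2·u1, v2·u2]] = [[-5, 5], [-7, -1]], and by the Sylvester determinant identity det(I_3 - U V^T) = det(I_2 - V^T U) = det([[6, -5], [7, 2]]) = (6)(2) - (-5)(7) = 47. (Direct check: I - K =
[[1, 8, 0],
 [-4, 5, -4],
 [2, 0, 3]]
has determinant 47.) The finite-dimensional Fredholm alternative says: either (I - K) is invertible, or ker(I - K) ≠ {0} and then range(I - K) = ker((I - K)^*)^⊥, with dim ker(I - K) = dim ker((I - K)^*). Since det(I - K) ≠ 0, 1 is not an eigenvalue of K and ker(I - K) = {0}, so we are in the first case: for every y there is a unique x = (I - K)^(-1) y. (Explicitly, by the Woodbury identity, (I - U V^T)^(-1) = I + U (I_2 - G)^(-1) V^T.)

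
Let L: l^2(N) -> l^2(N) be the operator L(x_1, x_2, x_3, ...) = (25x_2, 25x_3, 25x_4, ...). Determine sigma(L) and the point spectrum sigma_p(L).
sigma(L) = closed disk {z in C : |z| ≤ 25}; sigma_p(L) = open disk {z in C : |z| < 25}

Note L = 25·V where V is the unit left shift (V x)_k = x_{k+1}; so sigma(L) = 25·sigma(V) and ||L|| = 25||V||. ||L x||^2 = 625sum_{k≥2} |x_k|^2 ≤ 625||x||^2, with equality on {x : x_1 = 0}, so ||L|| = 25. For any lambda with |lambda| < 25, set r = lambda/25 (|r| < 1); the vector x = (1, r, r^2, ...) is in l^2 and satisfies L x = 25(r, r^2, ...) = lambda x, so lambda is an eigenvalue. On the boundary |lambda| = 25 the geometric series diverges, so no l^2 eigenvector exists, but these lambda lie in the approximate point spectrum. Hence sigma(L) is the closed disk of radius 25 and sigma_p(L) is the open disk.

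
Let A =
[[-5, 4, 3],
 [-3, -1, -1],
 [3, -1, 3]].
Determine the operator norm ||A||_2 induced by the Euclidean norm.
||A||_2 ≈ 7.4602 (= sqrt(largest eigenvalue of A^T A))

||A||_2 = sigma_max(A) = sqrt(lambda_max(A^T A)). Form the symmetric matrix M = A^T A =
[[43, -20, -3],
 [-20, 18, 10],
 [-3, 10, 19]].
Its characteristic polynomial (trace, sum of principal 2x2 minors, determinant of M give the coefficients) is
  p(λ) = det(λ I - M) = λ^3 - 80λ^2 + 1424λ - 3844.
No integer candidate from the rational root theorem (±divisors of 3844) is a root, so the roots are irrational. The cubic discriminant is Δ = 1038433872 > 0, so there are three distinct real roots. p(3) = -265 and p(4) = 636 have opposite signs, so a root lies in (3, 4); Newton's method refines it to λ ≈ 3.2786. p(21) = 41 and p(22) = -588 have opposite signs, so a root lies in (21, 22); Newton's method refines it to λ ≈ 21.0668. p(55) = -1149 and p(56) = 636 have opposite signs, so a root lies in (55, 56); Newton's method refines it to λ ≈ 55.6547. Check (Vieta): the three roots sum to 80, matching tr M = 80.
So the eigenvalues of A^T A are ≈ 3.2786, 21.0668, 55.6547 (all ≥ 0, as they must be for A^T A). The largest is λ_max ≈ 55.6547, hence ||A||_2 = sqrt(λ_max) ≈ 7.4602.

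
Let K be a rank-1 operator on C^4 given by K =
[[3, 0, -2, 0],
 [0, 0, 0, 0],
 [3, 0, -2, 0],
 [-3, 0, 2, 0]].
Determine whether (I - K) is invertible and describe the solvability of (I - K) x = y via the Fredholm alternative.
(I - K) is singular (det(I - K) = 0, i.e. 1 ∈ sigma(K)). (I - K) x = y is solvable iff y ⊥ ker((I - K)^*) = span{(3, 0, -2, 0)}, i.e. iff 3y_1 - 2y_3 = 0. When solvable, the solutions are x = y + c·(1, 0, 1, -1), c arbitrary (ker(I - K) = span{(1, 0, 1, -1)}, dimension 1).

K has rank 1, so it is an outer product K = u v^T: every row of K is a multiple of one row vector. Reading off the entries, u = (1, 0, 1, -1) and v = (3, 0, -2, 0) (row i of K equals u_i·v^T). A rank-one matrix u v^T satisfies K u = u (v·u) and kills the (3)-dimensional subspace v^⊥, so its characteristic polynomial is lambda^3 (lambda - v·u) with v·u = tr K = 1. Hence the eigenvalues of I - K are 1 (multiplicity 3) and 1 - (1) = 0, so det(I - K) = 0. (Direct check: I - K =
[[-2, 0, 2, 0],
 [0, 1, 0, 0],
 [-3, 0, 3, 0],
 [3, 0, -2, 1]]
has determinant 0.) So 1 is an eigenvalue of K and (I - K) is not invertible. The finite-dimensional Fredholm alternative says: either (I - K) is invertible, or ker(I - K) ≠ {0} and then range(I - K) = ker((I - K)^*)^⊥, with dim ker(I - K) = dim ker((I - K)^*). We are in the second case, so we need both kernels. Kernel of I - K: (I - K) u = u - u (v·u) = u - u = 0, so ker(I - K) = span{u} = span{(1, 0, 1, -1)} (it is exactly 1-dimensional because rank(I - K) = 3). Kernel of the adjoint: K is real, so (I - K)^* = I - K^T = I - v u^T, and (I - v u^T) v = v - v (u·v) = 0; hence ker((I - K)^*) = span{v} = span{(3, 0, -2, 0)}. Therefore (I - K) x = y is solvable iff <y, v> = 0, i.e. iff 3y_1 - 2y_3 = 0. When this holds, K y = u (v·y) = 0, so (I - K) y = y and x = y is a particular solution; the full solution set is the line x = y + c·u = y + c·(1, 0, 1, -1), c ∈ C.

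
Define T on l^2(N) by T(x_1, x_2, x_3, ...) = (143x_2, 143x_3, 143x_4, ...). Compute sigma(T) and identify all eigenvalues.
sigma(T) = closed disk {z in C : |z| ≤ 143}; sigma_p(T) = open disk {z in C : |z| < 143}

Note T = 143·V where V is the unit left shift (V x)_k = x_{k+1}; so sigma(T) = 143·sigma(V) and ||T|| = 143||V||. ||T x||^2 = 20449sum_{k≥2} |x_k|^2 ≤ 20449||x||^2, with equality on {x : x_1 = 0}, so ||T|| = 143. For any lambda with |lambda| < 143, set r = lambda/143 (|r| < 1); the vector x = (1, r, r^2, ...) is in l^2 and satisfies T x = 143(r, r^2, ...) = lambda x, so lambda is an eigenvalue. On the boundary |lambda| = 143 the geometric series diverges, so no l^2 eigenvector exists, but these lambda lie in the approximate point spectrum. Hence sigma(T) is the closed disk of radius 143 and sigma_p(T) is the open disk.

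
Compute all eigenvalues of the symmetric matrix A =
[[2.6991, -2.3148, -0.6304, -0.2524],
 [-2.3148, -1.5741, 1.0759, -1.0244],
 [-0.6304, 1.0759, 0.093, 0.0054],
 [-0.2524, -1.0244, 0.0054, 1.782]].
sigma(A) ≈ {-3, 0, 2, 4}

A is real symmetric, so its spectrum consists of real eigenvalues. Expanding the characteristic polynomial of the displayed matrix gives
  det(λ I - A) = p(λ) = λ^4 + (-3)λ^3 + (-10)λ^2 + (24)λ + (0.0014).
Solving p(λ) = 0 yields eigenvalues ≈ -3, 0, 2, 4. (A is shown rounded to 4 decimals, so these recover the underlying integer eigenvalues to within that precision.)
Verification: the trace of A = 3 equals the sum of eigenvalues 3, and det(A) ≈ 0.0014 matches the eigenvalue product 0.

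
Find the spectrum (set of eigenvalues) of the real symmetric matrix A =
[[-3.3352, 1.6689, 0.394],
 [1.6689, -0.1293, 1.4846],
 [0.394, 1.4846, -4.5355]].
sigma(A) ≈ {-5, -4, 1}

A is real symmetric, so its spectrum consists of real eigenvalues. Expanding the characteristic polynomial of the displayed matrix gives
  det(λ I - A) = p(λ) = λ^3 + (8)λ^2 + (11)λ + (-20).
Solving p(λ) = 0 yields eigenvalues ≈ -5, -4, 1. (A is shown rounded to 4 decimals, so these recover the underlying integer eigenvalues to within that precision.)
Verification: the trace of A = -8 equals the sum of eigenvalues -8, and det(A) ≈ 19.9999 matches the eigenvalue product 20.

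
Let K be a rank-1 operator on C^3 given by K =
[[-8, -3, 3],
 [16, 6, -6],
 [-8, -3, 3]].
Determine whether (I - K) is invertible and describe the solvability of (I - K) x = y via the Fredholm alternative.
(I - K) is singular (det(I - K) = 0, i.e. 1 ∈ sigma(K)). (I - K) x = y is solvable iff y ⊥ ker((I - K)^*) = span{(-8, -3, 3)}, i.e. iff -8y_1 - 3y_2 + 3y_3 = 0. When solvable, the solutions are x = y + c·(1, -2, 1), c arbitrary (ker(I - K) = span{(1, -2, 1)}, dimension 1).

K has rank 1, so it is an outer product K = u v^T: every row of K is a multiple of one row vector. Reading off the entries, u = (1, -2, 1) and v = (-8, -3, 3) (row i of K equals u_i·v^T). A rank-one matrix u v^T satisfies K u = u (v·u) and kills the (2)-dimensional subspace v^⊥, so its characteristic polynomial is lambda^2 (lambda - v·u) with v·u = tr K = 1. Hence the eigenvalues of I - K are 1 (multiplicity 2) and 1 - (1) = 0, so det(I - K) = 0. (Direct check: I - K =
[[9, 3, -3],
 [-16, -5, 6],
 [8, 3, -2]]
has determinant 0.) So 1 is an eigenvalue of K and (I - K) is not invertible. The finite-dimensional Fredholm alternative says: either (I - K) is invertible, or ker(I - K) ≠ {0} and then range(I - K) = ker((I - K)^*)^⊥, with dim ker(I - K) = dim ker((I - K)^*). We are in the second case, so we need both kernels. Kernel of I - K: (I - K) u = u - u (v·u) = u - u = 0, so ker(I - K) = span{u} = span{(1, -2, 1)} (it is exactly 1-dimensional because rank(I - K) = 2). Kernel of the adjoint: K is real, so (I - K)^* = I - K^T = I - v u^T, and (I - v u^T) v = v - v (u·v) = 0; hence ker((I - K)^*) = span{v} = span{(-8, -3, 3)}. Therefore (I - K) x = y is solvable iff <y, v> = 0, i.e. iff -8y_1 - 3y_2 + 3y_3 = 0. When this holds, K y = u (v·y) = 0, so (I - K) y = y and x = y is a particular solution; the full solution set is the line x = y + c·u = y + c·(1, -2, 1), c ∈ C.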